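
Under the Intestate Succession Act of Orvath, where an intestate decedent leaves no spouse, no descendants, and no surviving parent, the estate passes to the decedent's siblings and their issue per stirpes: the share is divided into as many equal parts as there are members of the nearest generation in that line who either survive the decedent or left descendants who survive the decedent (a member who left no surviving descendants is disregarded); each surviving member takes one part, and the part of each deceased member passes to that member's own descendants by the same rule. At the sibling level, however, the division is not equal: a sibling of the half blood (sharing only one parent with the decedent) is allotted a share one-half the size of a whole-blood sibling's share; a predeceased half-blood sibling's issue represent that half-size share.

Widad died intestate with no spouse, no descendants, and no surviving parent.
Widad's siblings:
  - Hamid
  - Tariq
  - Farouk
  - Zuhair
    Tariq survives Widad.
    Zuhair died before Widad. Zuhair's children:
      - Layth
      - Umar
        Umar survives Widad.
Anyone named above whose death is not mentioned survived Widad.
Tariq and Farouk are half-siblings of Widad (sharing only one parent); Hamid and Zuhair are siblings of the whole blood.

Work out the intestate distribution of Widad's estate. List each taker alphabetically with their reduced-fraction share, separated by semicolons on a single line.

No spouse, descendants, or parent survives, so the estate passes to Widad's siblings per stirpes.
Half-blood siblings count for one-half the weight of whole-blood siblings at the initial division.
Dividing 1 in proportion to weights (total weight 3): Hamid (weight 1) → 1/3; Tariq (weight 1/2) → 1/6; Farouk (weight 1/2) → 1/6; Zuhair (weight 1) → 1/3.
Hamid is living and takes 1/3.
Tariq is living and takes 1/6.
Farouk is living and takes 1/6.
Zuhair predeceased; the 1/3 allotted to Zuhair's branch passes to Zuhair's issue by representation.
The 1/3 is divided into 2 equal shares of 1/6 among Layth, Umar.
Layth is living and takes 1/6.
Umar is living and takes 1/6.

Farouk 1/6; Hamid 1/3; Layth 1/6; Tariq 1/6; Umar 1/6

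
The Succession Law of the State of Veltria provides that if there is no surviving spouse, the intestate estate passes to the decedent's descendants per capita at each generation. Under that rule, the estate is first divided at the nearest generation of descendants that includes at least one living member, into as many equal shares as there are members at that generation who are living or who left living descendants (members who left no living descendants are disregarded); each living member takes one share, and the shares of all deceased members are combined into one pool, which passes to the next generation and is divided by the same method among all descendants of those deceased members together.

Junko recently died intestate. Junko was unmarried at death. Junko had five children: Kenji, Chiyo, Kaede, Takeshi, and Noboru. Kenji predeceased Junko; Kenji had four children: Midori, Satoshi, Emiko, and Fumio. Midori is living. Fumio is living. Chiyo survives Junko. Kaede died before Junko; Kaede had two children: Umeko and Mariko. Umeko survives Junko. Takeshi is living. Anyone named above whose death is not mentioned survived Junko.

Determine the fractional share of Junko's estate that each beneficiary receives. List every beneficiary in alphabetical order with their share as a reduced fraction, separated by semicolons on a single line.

Chiyo 1/5; Emiko 1/15; Fumio 1/15; Mariko 1/15; Midori 1/15; Noboru 1/5; Satoshi 1/15; Takeshi 1/5; Umeko 1/15

There is no surviving spouse, so the entire estate passes to Junko's descendants per capita at each generation.
At generation 1 (Kenji, Chiyo, Kaede, Takeshi, Noboru) there are 5 shares of (1)/5 = 1/5 each.
Living: Chiyo, Takeshi, and Noboru — each takes 1/5.
Deceased: Kenji and Kaede. Their combined 2/5 is pooled and carried to generation 2.
At generation 2 (Midori, Satoshi, Emiko, Fumio, Umeko, Mariko) there are 6 shares of (2/5)/6 = 1/15 each.
Living: Midori, Satoshi, Emiko, Fumio, Umeko, and Mariko — each takes 1/15.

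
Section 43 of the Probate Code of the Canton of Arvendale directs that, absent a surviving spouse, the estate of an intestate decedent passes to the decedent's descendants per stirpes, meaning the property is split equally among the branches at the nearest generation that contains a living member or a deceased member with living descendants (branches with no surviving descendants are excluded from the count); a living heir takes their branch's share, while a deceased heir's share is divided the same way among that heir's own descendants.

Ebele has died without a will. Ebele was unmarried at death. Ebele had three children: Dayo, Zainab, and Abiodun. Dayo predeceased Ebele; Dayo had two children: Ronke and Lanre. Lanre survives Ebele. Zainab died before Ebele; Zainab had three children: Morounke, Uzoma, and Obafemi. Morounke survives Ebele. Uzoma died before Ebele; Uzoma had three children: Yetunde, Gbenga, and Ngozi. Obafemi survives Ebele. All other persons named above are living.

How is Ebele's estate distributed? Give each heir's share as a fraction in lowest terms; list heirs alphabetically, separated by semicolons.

There is no surviving spouse, so the entire estate passes to Ebele's descendants per stirpes.
The estate is divided into 3 equal shares of 1/3 among Dayo, Zainab, Abiodun.
Dayo predeceased; the 1/3 allotted to Dayo's branch passes to Dayo's issue by representation.
The 1/3 is divided into 2 equal shares of 1/6 among Ronke, Lanre.
Ronke is living and takes 1/6.
Lanre is living and takes 1/6.
Zainab predeceased; the 1/3 allotted to Zainab's branch passes to Zainab's issue by representation.
The 1/3 is divided into 3 equal shares of 1/9 among Morounke, Uzoma, Obafemi.
Morounke is living and takes 1/9.
Uzoma predeceased; the 1/9 allotted to Uzoma's branch passes to Uzoma's issue by representation.
The 1/9 is divided into 3 equal shares of 1/27 among Yetunde, Gbenga, Ngozi.
Yetunde is living and takes 1/27.
Gbenga is living and takes 1/27.
Ngozi is living and takes 1/27.
Obafemi is living and takes 1/9.
Abiodun is living and takes 1/3.

Abiodun 1/3; Gbenga 1/27; Lanre 1/6; Morounke 1/9; Ngozi 1/27; Obafemi 1/9; Ronke 1/6; Yetunde 1/27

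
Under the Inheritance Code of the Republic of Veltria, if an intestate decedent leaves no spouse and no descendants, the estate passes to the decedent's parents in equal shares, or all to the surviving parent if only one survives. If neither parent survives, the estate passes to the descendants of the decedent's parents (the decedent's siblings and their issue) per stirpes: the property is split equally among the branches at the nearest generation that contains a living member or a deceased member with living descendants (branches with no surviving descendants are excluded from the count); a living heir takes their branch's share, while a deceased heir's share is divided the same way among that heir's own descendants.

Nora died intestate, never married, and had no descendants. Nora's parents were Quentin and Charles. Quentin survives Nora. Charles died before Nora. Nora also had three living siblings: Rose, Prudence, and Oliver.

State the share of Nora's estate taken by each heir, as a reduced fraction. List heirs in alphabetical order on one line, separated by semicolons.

Only one parent, Quentin, survives, so Quentin takes the entire estate. The siblings take nothing because a surviving parent has priority.

Quentin 1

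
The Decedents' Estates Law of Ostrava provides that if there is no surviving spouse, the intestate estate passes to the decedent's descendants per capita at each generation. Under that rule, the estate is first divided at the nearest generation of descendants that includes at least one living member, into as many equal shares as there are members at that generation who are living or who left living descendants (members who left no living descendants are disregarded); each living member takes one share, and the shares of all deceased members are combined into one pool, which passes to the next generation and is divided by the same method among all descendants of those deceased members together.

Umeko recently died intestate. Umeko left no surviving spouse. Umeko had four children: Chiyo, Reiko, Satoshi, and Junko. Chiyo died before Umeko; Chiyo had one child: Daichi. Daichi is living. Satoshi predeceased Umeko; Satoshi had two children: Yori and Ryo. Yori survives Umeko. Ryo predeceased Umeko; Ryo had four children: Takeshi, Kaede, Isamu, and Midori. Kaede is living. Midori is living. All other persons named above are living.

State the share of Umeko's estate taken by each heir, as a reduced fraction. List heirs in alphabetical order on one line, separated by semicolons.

There is no surviving spouse, so the entire estate passes to Umeko's descendants per capita at each generation.
At generation 1 (Chiyo, Reiko, Satoshi, Junko) there are 4 shares of (1)/4 = 1/4 each.
Living: Reiko and Junko — each takes 1/4.
Deceased: Chiyo and Satoshi. Their combined 1/2 is pooled and carried to generation 2.
At generation 2 (Daichi, Yori, Ryo) there are 3 shares of (1/2)/3 = 1/6 each.
Living: Daichi and Yori — each takes 1/6.
Deceased: Ryo. That 1/6 share is carried to generation 3.
At generation 3 (Takeshi, Kaede, Isamu, Midori) there are 4 shares of (1/6)/4 = 1/24 each.
Living: Takeshi, Kaede, Isamu, and Midori — each takes 1/24.

Daichi 1/6; Isamu 1/24; Junko 1/4; Kaede 1/24; Midori 1/24; Reiko 1/4; Takeshi 1/24; Yori 1/6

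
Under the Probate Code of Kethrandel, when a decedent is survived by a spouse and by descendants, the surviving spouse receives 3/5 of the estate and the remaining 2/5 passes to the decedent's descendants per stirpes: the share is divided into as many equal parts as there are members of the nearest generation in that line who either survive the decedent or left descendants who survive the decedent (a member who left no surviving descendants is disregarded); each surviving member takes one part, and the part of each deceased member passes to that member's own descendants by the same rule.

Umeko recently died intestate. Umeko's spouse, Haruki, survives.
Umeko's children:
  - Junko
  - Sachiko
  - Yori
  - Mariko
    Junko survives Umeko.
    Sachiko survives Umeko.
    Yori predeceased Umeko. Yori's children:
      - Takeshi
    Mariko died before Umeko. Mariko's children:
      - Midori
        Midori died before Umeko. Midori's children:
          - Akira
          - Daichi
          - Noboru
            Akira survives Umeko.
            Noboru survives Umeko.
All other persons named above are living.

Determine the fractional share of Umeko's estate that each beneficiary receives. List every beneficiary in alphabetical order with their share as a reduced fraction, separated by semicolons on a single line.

Haruki, as surviving spouse, takes 3/5.
The remaining 2/5 passes to Umeko's descendants per stirpes.
The 2/5 is divided into 4 equal shares of 1/10 among Junko, Sachiko, Yori, Mariko.
Junko is living and takes 1/10.
Sachiko is living and takes 1/10.
Yori predeceased; the 1/10 allotted to Yori's branch passes to Yori's issue by representation.
Takeshi is the sole taker at this level and receives the full 1/10.
Mariko predeceased; the 1/10 allotted to Mariko's branch passes to Mariko's issue by representation.
Midori's line is the sole branch at this level, so the full 1/10 passes to Midori's issue by representation.
The 1/10 is divided into 3 equal shares of 1/30 among Akira, Daichi, Noboru.
Akira is living and takes 1/30.
Daichi is living and takes 1/30.
Noboru is living and takes 1/30.

Akira 1/30; Daichi 1/30; Haruki 3/5; Junko 1/10; Noboru 1/30; Sachiko 1/10; Takeshi 1/10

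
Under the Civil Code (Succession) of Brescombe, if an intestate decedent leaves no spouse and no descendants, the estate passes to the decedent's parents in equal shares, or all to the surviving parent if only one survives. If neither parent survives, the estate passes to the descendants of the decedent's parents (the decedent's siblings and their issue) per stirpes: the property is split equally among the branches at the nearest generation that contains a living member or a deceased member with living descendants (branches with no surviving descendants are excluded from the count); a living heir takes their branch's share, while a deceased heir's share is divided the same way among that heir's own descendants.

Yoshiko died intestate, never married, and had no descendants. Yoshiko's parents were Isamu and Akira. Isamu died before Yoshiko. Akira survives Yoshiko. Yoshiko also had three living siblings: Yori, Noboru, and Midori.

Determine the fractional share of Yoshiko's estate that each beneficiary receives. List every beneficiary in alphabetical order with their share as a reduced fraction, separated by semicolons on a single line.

Akira 1

Only one parent, Akira, survives, so Akira takes the entire estate. The siblings take nothing because a surviving parent has priority.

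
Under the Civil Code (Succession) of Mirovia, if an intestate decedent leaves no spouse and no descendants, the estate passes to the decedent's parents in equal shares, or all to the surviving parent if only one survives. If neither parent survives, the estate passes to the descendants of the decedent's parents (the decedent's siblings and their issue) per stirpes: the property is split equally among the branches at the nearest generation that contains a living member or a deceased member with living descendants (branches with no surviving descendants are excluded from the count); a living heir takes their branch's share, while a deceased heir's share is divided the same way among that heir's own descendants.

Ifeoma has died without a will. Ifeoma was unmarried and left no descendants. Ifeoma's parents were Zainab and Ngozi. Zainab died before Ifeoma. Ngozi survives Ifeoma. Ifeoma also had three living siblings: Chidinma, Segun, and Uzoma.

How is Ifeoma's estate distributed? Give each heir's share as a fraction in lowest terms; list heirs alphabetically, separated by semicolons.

Ngozi 1

Only one parent, Ngozi, survives, so Ngozi takes the entire estate. The siblings take nothing because a surviving parent has priority.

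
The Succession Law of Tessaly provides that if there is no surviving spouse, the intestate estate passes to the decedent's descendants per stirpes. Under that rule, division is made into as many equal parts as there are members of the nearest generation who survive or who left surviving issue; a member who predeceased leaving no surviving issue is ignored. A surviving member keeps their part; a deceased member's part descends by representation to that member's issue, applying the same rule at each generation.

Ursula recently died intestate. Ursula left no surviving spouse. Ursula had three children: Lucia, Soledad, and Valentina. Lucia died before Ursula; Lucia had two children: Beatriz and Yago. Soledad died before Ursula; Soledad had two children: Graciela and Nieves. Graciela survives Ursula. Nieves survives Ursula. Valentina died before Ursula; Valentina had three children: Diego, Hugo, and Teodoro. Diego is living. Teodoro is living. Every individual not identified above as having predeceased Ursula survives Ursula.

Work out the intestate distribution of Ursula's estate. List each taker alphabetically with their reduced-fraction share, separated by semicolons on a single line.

There is no surviving spouse, so the entire estate passes to Ursula's descendants per stirpes.
The estate is divided into 3 equal shares of 1/3 among Lucia, Soledad, Valentina.
Lucia predeceased; the 1/3 allotted to Lucia's branch passes to Lucia's issue by representation.
The 1/3 is divided into 2 equal shares of 1/6 among Beatriz, Yago.
Beatriz is living and takes 1/6.
Yago is living and takes 1/6.
Soledad predeceased; the 1/3 allotted to Soledad's branch passes to Soledad's issue by representation.
The 1/3 is divided into 2 equal shares of 1/6 among Graciela, Nieves.
Graciela is living and takes 1/6.
Nieves is living and takes 1/6.
Valentina predeceased; the 1/3 allotted to Valentina's branch passes to Valentina's issue by representation.
The 1/3 is divided into 3 equal shares of 1/9 among Diego, Hugo, Teodoro.
Diego is living and takes 1/9.
Hugo is living and takes 1/9.
Teodoro is living and takes 1/9.

Beatriz 1/6; Diego 1/9; Graciela 1/6; Hugo 1/9; Nieves 1/6; Teodoro 1/9; Yago 1/6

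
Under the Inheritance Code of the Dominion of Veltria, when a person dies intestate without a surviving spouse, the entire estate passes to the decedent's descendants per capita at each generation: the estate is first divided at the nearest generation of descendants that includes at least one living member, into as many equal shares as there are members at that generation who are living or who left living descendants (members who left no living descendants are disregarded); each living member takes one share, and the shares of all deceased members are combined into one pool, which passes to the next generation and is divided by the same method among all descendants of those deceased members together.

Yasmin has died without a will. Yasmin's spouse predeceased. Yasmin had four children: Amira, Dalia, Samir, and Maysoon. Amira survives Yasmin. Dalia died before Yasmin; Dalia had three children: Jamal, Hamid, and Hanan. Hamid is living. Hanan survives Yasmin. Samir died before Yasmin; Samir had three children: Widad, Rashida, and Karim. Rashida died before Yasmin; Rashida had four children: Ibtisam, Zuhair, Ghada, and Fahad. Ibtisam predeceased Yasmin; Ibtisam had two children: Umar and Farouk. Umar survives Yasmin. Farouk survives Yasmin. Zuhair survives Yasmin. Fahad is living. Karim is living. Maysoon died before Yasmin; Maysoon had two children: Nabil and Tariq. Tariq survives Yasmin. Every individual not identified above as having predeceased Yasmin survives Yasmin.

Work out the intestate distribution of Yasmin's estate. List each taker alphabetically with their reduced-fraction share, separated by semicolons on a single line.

There is no surviving spouse, so the entire estate passes to Yasmin's descendants per capita at each generation.
At generation 1 (Amira, Dalia, Samir, Maysoon) there are 4 shares of (1)/4 = 1/4 each.
Living: Amira — each takes 1/4.
Deceased: Dalia, Samir, and Maysoon. Their combined 3/4 is pooled and carried to generation 2.
At generation 2 (Jamal, Hamid, Hanan, Widad, Rashida, Karim, Nabil, Tariq) there are 8 shares of (3/4)/8 = 3/32 each.
Living: Jamal, Hamid, Hanan, Widad, Karim, Nabil, and Tariq — each takes 3/32.
Deceased: Rashida. That 3/32 share is carried to generation 3.
At generation 3 (Ibtisam, Zuhair, Ghada, Fahad) there are 4 shares of (3/32)/4 = 3/128 each.
Living: Zuhair, Ghada, and Fahad — each takes 3/128.
Deceased: Ibtisam. That 3/128 share is carried to generation 4.
At generation 4 (Umar, Farouk) there are 2 shares of (3/128)/2 = 3/256 each.
Living: Umar and Farouk — each takes 3/256.

Amira 1/4; Fahad 3/128; Farouk 3/256; Ghada 3/128; Hamid 3/32; Hanan 3/32; Jamal 3/32; Karim 3/32; Nabil 3/32; Tariq 3/32; Umar 3/256; Widad 3/32; Zuhair 3/128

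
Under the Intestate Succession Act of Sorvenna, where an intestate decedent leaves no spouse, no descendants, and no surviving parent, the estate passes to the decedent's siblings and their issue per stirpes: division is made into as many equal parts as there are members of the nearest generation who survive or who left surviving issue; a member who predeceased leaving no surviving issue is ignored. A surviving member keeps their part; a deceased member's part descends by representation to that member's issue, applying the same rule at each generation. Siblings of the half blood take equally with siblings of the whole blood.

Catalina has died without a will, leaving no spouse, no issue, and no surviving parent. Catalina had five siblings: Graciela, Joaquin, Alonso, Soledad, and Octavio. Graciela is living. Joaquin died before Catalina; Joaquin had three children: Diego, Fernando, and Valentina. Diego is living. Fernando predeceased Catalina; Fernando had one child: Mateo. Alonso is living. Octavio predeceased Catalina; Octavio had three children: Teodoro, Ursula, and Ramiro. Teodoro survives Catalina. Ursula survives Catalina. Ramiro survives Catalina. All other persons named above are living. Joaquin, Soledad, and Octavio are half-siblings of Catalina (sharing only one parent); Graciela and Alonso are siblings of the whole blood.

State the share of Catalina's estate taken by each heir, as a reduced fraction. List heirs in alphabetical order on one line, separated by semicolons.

Alonso 1/5; Diego 1/15; Graciela 1/5; Mateo 1/15; Ramiro 1/15; Soledad 1/5; Teodoro 1/15; Ursula 1/15; Valentina 1/15

No spouse, descendants, or parent survives, so the estate passes to Catalina's siblings per stirpes.
Half-blood and whole-blood siblings take equally under the stated rule.
The estate is divided into 5 equal shares of 1/5 among Graciela, Joaquin, Alonso, Soledad, Octavio.
Graciela is living and takes 1/5.
Joaquin predeceased; the 1/5 allotted to Joaquin's branch passes to Joaquin's issue by representation.
The 1/5 is divided into 3 equal shares of 1/15 among Diego, Fernando, Valentina.
Diego is living and takes 1/15.
Fernando predeceased; the 1/15 allotted to Fernando's branch passes to Fernando's issue by representation.
Mateo is the sole taker at this level and receives the full 1/15.
Valentina is living and takes 1/15.
Alonso is living and takes 1/5.
Soledad is living and takes 1/5.
Octavio predeceased; the 1/5 allotted to Octavio's branch passes to Octavio's issue by representation.
The 1/5 is divided into 3 equal shares of 1/15 among Teodoro, Ursula, Ramiro.
Teodoro is living and takes 1/15.
Ursula is living and takes 1/15.
Ramiro is living and takes 1/15.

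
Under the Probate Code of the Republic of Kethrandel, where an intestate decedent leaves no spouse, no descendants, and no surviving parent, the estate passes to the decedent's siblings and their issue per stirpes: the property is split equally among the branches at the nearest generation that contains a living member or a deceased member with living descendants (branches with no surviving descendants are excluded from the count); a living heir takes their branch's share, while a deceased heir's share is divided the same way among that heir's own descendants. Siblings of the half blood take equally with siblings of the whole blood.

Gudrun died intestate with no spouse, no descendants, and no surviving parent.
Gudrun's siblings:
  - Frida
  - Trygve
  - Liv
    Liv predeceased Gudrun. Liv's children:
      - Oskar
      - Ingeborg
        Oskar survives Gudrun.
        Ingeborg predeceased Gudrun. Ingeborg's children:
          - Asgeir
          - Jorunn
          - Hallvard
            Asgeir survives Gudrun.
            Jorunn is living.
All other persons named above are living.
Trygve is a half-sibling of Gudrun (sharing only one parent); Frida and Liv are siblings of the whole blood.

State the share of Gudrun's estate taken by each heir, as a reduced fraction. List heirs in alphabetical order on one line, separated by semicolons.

No spouse, descendants, or parent survives, so the estate passes to Gudrun's siblings per stirpes.
Half-blood and whole-blood siblings take equally under the stated rule.
The estate is divided into 3 equal shares of 1/3 among Frida, Trygve, Liv.
Frida is living and takes 1/3.
Trygve is living and takes 1/3.
Liv predeceased; the 1/3 allotted to Liv's branch passes to Liv's issue by representation.
The 1/3 is divided into 2 equal shares of 1/6 among Oskar, Ingeborg.
Oskar is living and takes 1/6.
Ingeborg predeceased; the 1/6 allotted to Ingeborg's branch passes to Ingeborg's issue by representation.
The 1/6 is divided into 3 equal shares of 1/18 among Asgeir, Jorunn, Hallvard.
Asgeir is living and takes 1/18.
Jorunn is living and takes 1/18.
Hallvard is living and takes 1/18.

Asgeir 1/18; Frida 1/3; Hallvard 1/18; Jorunn 1/18; Oskar 1/6; Trygve 1/3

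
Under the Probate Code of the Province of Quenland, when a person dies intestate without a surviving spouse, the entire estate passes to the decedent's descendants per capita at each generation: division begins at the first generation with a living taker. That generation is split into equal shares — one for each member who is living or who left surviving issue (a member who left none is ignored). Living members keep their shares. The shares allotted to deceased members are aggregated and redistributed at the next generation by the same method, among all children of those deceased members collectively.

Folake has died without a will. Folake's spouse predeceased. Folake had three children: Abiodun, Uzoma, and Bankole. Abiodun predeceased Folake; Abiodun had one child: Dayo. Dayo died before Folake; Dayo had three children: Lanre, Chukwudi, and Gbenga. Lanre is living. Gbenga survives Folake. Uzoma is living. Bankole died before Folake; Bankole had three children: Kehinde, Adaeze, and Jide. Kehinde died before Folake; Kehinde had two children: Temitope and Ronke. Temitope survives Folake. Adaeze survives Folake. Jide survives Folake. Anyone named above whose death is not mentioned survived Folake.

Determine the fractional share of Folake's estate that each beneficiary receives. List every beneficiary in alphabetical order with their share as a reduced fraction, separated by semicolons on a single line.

There is no surviving spouse, so the entire estate passes to Folake's descendants per capita at each generation.
At generation 1 (Abiodun, Uzoma, Bankole) there are 3 shares of (1)/3 = 1/3 each.
Living: Uzoma — each takes 1/3.
Deceased: Abiodun and Bankole. Their combined 2/3 is pooled and carried to generation 2.
At generation 2 (Dayo, Kehinde, Adaeze, Jide) there are 4 shares of (2/3)/4 = 1/6 each.
Living: Adaeze and Jide — each takes 1/6.
Deceased: Dayo and Kehinde. Their combined 1/3 is pooled and carried to generation 3.
At generation 3 (Lanre, Chukwudi, Gbenga, Temitope, Ronke) there are 5 shares of (1/3)/5 = 1/15 each.
Living: Lanre, Chukwudi, Gbenga, Temitope, and Ronke — each takes 1/15.

Adaeze 1/6; Chukwudi 1/15; Gbenga 1/15; Jide 1/6; Lanre 1/15; Ronke 1/15; Temitope 1/15; Uzoma 1/3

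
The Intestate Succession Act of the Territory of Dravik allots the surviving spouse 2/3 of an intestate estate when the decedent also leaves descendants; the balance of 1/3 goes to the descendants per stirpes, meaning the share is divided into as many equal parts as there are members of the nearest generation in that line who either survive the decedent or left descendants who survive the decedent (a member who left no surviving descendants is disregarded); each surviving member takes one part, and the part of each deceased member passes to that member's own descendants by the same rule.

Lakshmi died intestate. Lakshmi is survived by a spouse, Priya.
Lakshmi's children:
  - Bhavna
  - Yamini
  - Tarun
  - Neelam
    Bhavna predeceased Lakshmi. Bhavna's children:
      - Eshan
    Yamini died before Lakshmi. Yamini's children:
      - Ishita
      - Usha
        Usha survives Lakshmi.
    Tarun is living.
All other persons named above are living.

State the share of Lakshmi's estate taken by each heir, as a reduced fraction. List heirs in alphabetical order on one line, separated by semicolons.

Priya, as surviving spouse, takes 2/3.
The remaining 1/3 passes to Lakshmi's descendants per stirpes.
The 1/3 is divided into 4 equal shares of 1/12 among Bhavna, Yamini, Tarun, Neelam.
Bhavna predeceased; the 1/12 allotted to Bhavna's branch passes to Bhavna's issue by representation.
Eshan is the sole taker at this level and receives the full 1/12.
Yamini predeceased; the 1/12 allotted to Yamini's branch passes to Yamini's issue by representation.
The 1/12 is divided into 2 equal shares of 1/24 among Ishita, Usha.
Ishita is living and takes 1/24.
Usha is living and takes 1/24.
Tarun is living and takes 1/12.
Neelam is living and takes 1/12.

Eshan 1/12; Ishita 1/24; Neelam 1/12; Priya 2/3; Tarun 1/12; Usha 1/24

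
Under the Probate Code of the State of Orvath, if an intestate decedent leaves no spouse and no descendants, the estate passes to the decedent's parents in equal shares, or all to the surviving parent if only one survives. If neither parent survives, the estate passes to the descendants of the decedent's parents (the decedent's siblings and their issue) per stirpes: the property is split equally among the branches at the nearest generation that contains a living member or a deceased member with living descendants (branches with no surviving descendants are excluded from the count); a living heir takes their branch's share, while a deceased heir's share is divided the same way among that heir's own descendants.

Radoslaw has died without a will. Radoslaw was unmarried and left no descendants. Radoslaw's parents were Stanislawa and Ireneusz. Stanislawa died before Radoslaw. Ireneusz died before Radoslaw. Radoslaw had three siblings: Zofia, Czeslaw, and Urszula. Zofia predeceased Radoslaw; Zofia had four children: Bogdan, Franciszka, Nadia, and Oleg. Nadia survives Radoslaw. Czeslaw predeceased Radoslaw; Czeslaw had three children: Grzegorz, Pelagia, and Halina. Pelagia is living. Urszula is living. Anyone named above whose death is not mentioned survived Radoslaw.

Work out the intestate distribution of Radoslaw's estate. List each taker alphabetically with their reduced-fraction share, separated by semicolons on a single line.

Bogdan 1/12; Franciszka 1/12; Grzegorz 1/9; Halina 1/9; Nadia 1/12; Oleg 1/12; Pelagia 1/9; Urszula 1/3

Neither parent survives and there are no descendants, so the estate passes to Radoslaw's siblings and their issue per stirpes.
The estate is divided into 3 equal shares of 1/3 among Zofia, Czeslaw, Urszula.
Zofia predeceased; the 1/3 allotted to Zofia's branch passes to Zofia's issue by representation.
The 1/3 is divided into 4 equal shares of 1/12 among Bogdan, Franciszka, Nadia, Oleg.
Bogdan is living and takes 1/12.
Franciszka is living and takes 1/12.
Nadia is living and takes 1/12.
Oleg is living and takes 1/12.
Czeslaw predeceased; the 1/3 allotted to Czeslaw's branch passes to Czeslaw's issue by representation.
The 1/3 is divided into 3 equal shares of 1/9 among Grzegorz, Pelagia, Halina.
Grzegorz is living and takes 1/9.
Pelagia is living and takes 1/9.
Halina is living and takes 1/9.
Urszula is living and takes 1/3.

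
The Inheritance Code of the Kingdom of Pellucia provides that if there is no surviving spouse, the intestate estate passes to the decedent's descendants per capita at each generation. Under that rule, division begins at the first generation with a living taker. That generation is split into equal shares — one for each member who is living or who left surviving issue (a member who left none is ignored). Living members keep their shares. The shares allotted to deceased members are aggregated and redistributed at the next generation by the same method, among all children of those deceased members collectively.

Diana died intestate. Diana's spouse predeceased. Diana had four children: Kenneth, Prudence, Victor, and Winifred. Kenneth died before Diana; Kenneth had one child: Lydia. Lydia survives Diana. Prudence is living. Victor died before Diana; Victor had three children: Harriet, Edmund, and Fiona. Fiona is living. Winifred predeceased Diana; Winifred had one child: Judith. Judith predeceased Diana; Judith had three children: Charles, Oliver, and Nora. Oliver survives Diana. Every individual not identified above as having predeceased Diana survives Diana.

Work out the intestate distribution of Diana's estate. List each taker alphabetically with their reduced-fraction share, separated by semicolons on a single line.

There is no surviving spouse, so the entire estate passes to Diana's descendants per capita at each generation.
At generation 1 (Kenneth, Prudence, Victor, Winifred) there are 4 shares of (1)/4 = 1/4 each.
Living: Prudence — each takes 1/4.
Deceased: Kenneth, Victor, and Winifred. Their combined 3/4 is pooled and carried to generation 2.
At generation 2 (Lydia, Harriet, Edmund, Fiona, Judith) there are 5 shares of (3/4)/5 = 3/20 each.
Living: Lydia, Harriet, Edmund, and Fiona — each takes 3/20.
Deceased: Judith. That 3/20 share is carried to generation 3.
At generation 3 (Charles, Oliver, Nora) there are 3 shares of (3/20)/3 = 1/20 each.
Living: Charles, Oliver, and Nora — each takes 1/20.

Charles 1/20; Edmund 3/20; Fiona 3/20; Harriet 3/20; Lydia 3/20; Nora 1/20; Oliver 1/20; Prudence 1/4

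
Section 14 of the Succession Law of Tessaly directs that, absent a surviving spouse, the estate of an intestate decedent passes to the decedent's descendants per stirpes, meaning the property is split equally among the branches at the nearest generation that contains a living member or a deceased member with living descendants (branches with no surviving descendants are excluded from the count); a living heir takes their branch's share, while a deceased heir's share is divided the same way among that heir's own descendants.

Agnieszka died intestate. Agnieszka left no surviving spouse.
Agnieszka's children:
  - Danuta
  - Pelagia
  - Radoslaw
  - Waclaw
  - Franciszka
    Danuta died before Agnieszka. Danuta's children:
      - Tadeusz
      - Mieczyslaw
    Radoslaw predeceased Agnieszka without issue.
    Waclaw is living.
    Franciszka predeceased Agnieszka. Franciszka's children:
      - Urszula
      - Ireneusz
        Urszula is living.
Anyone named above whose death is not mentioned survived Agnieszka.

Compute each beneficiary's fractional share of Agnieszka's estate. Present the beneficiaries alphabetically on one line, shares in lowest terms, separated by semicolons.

Ireneusz 1/8; Mieczyslaw 1/8; Pelagia 1/4; Tadeusz 1/8; Urszula 1/8; Waclaw 1/4

There is no surviving spouse, so the entire estate passes to Agnieszka's descendants per stirpes.
Radoslaw left no surviving issue, so that branch lapses and is disregarded.
The estate is divided into 4 equal shares of 1/4 among Danuta, Pelagia, Waclaw, Franciszka.
Danuta predeceased; the 1/4 allotted to Danuta's branch passes to Danuta's issue by representation.
The 1/4 is divided into 2 equal shares of 1/8 among Tadeusz, Mieczyslaw.
Tadeusz is living and takes 1/8.
Mieczyslaw is living and takes 1/8.
Pelagia is living and takes 1/4.
Waclaw is living and takes 1/4.
Franciszka predeceased; the 1/4 allotted to Franciszka's branch passes to Franciszka's issue by representation.
The 1/4 is divided into 2 equal shares of 1/8 among Urszula, Ireneusz.
Urszula is living and takes 1/8.
Ireneusz is living and takes 1/8.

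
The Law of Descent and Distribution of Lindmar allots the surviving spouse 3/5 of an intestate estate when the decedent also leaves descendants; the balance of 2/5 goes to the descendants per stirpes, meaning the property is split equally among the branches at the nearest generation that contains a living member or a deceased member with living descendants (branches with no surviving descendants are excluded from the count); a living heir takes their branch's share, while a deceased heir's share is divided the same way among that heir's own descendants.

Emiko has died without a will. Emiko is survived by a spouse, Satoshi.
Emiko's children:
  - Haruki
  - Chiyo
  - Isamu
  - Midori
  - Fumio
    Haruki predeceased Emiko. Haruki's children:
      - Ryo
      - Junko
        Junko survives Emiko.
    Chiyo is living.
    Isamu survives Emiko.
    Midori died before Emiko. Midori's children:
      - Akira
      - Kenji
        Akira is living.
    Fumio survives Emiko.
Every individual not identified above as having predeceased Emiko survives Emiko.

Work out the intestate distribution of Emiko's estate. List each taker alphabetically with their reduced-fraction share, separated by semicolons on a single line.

Akira 1/25; Chiyo 2/25; Fumio 2/25; Isamu 2/25; Junko 1/25; Kenji 1/25; Ryo 1/25; Satoshi 3/5

Satoshi, as surviving spouse, takes 3/5.
The remaining 2/5 passes to Emiko's descendants per stirpes.
The 2/5 is divided into 5 equal shares of 2/25 among Haruki, Chiyo, Isamu, Midori, Fumio.
Haruki predeceased; the 2/25 allotted to Haruki's branch passes to Haruki's issue by representation.
The 2/25 is divided into 2 equal shares of 1/25 among Ryo, Junko.
Ryo is living and takes 1/25.
Junko is living and takes 1/25.
Chiyo is living and takes 2/25.
Isamu is living and takes 2/25.
Midori predeceased; the 2/25 allotted to Midori's branch passes to Midori's issue by representation.
The 2/25 is divided into 2 equal shares of 1/25 among Akira, Kenji.
Akira is living and takes 1/25.
Kenji is living and takes 1/25.
Fumio is living and takes 2/25.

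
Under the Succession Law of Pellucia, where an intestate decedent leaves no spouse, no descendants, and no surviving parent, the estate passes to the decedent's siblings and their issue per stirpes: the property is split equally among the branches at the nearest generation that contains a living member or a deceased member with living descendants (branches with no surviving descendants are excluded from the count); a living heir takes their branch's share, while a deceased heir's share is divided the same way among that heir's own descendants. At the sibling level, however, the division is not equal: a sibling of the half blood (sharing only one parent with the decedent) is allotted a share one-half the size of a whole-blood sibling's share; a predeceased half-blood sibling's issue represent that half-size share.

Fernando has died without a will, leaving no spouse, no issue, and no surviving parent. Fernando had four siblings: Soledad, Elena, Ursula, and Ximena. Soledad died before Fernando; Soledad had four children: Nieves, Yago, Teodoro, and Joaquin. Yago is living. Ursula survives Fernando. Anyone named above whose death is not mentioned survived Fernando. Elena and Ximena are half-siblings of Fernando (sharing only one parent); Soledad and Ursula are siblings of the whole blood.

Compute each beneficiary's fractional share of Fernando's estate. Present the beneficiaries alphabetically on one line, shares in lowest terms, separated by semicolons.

No spouse, descendants, or parent survives, so the estate passes to Fernando's siblings per stirpes.
Half-blood siblings count for one-half the weight of whole-blood siblings at the initial division.
Dividing 1 in proportion to weights (total weight 3): Soledad (weight 1) → 1/3; Elena (weight 1/2) → 1/6; Ursula (weight 1) → 1/3; Ximena (weight 1/2) → 1/6.
Soledad predeceased; the 1/3 allotted to Soledad's branch passes to Soledad's issue by representation.
The 1/3 is divided into 4 equal shares of 1/12 among Nieves, Yago, Teodoro, Joaquin.
Nieves is living and takes 1/12.
Yago is living and takes 1/12.
Teodoro is living and takes 1/12.
Joaquin is living and takes 1/12.
Elena is living and takes 1/6.
Ursula is living and takes 1/3.
Ximena is living and takes 1/6.

Elena 1/6; Joaquin 1/12; Nieves 1/12; Teodoro 1/12; Ursula 1/3; Ximena 1/6; Yago 1/12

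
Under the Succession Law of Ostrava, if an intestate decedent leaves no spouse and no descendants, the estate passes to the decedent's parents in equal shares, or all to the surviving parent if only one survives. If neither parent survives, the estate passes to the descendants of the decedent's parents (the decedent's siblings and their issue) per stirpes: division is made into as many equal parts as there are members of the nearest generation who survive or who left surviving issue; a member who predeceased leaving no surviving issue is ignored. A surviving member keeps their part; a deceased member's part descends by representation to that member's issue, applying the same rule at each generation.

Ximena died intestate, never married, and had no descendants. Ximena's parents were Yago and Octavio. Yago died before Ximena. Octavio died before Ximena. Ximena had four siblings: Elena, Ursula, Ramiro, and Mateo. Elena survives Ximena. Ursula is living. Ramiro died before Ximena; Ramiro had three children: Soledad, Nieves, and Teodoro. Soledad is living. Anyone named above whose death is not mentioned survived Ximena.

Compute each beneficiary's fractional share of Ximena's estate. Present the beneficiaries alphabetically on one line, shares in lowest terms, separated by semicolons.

Neither parent survives and there are no descendants, so the estate passes to Ximena's siblings and their issue per stirpes.
The estate is divided into 4 equal shares of 1/4 among Elena, Ursula, Ramiro, Mateo.
Elena is living and takes 1/4.
Ursula is living and takes 1/4.
Ramiro predeceased; the 1/4 allotted to Ramiro's branch passes to Ramiro's issue by representation.
The 1/4 is divided into 3 equal shares of 1/12 among Soledad, Nieves, Teodoro.
Soledad is living and takes 1/12.
Nieves is living and takes 1/12.
Teodoro is living and takes 1/12.
Mateo is living and takes 1/4.

Elena 1/4; Mateo 1/4; Nieves 1/12; Soledad 1/12; Teodoro 1/12; Ursula 1/4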